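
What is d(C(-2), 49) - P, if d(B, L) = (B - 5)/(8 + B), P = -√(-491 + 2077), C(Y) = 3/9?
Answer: -14/25 + √1586 ≈ 39.265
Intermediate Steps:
C(Y) = ⅓ (C(Y) = 3*(⅑) = ⅓)
P = -√1586 ≈ -39.825
d(B, L) = (-5 + B)/(8 + B)
d(C(-2), 49) - P = (-5 + ⅓)/(8 + ⅓) - (-1)*√1586 = -14/3/(25/3) + √1586 = (3/25)*(-14/3) + √1586 = -14/25 + √1586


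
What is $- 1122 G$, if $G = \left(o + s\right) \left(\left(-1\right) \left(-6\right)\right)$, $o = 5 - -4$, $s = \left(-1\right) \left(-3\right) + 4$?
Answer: $-107712$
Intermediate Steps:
$s = 7$ ($s = 3 + 4 = 7$)
$o = 9$ ($o = 5 + 4 = 9$)
$G = 96$ ($G = \left(9 + 7\right) \left(\left(-1\right) \left(-6\right)\right) = 16 \cdot 6 = 96$)
$- 1122 G = \left(-1122\right) 96 = -107712$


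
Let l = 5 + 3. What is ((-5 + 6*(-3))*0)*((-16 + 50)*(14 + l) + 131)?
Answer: 0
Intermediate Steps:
l = 8
((-5 + 6*(-3))*0)*((-16 + 50)*(14 + l) + 131) = ((-5 + 6*(-3))*0)*((-16 + 50)*(14 + 8) + 131) = ((-5 - 18)*0)*(34*22 + 131) = (-23*0)*(748 + 131) = 0*879 = 0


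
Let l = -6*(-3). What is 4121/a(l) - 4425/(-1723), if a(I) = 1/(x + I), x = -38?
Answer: -142005235/1723 ≈ -82417.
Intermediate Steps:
l = 18
a(I) = 1/(-38 + I)
4121/a(l) - 4425/(-1723) = 4121/(1/(-38 + 18)) - 4425/(-1723) = 4121/(1/(-20)) - 4425*(-1/1723) = 4121/(-1/20) + 4425/1723 = 4121*(-20) + 4425/1723 = -82420 + 4425/1723 = -142005235/1723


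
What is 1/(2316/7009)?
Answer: 7009/2316 ≈ 3.0263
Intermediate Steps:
1/(2316/7009) = 7009/2316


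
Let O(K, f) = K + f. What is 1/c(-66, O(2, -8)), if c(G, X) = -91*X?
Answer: 1/546 ≈ 0.0018315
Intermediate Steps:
1/c(-66, O(2, -8)) = 1/(-91*(2 - 8)) = 1/(-91*(-6)) = 1/546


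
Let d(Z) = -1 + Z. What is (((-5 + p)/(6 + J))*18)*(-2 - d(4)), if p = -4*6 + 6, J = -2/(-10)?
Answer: 10350/31 ≈ 333.87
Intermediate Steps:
J = ⅕ (J = -2*(-⅒) = ⅕ ≈ 0.20000)
p = -18 (p = -24 + 6 = -18)
(((-5 + p)/(6 + J))*18)*(-2 - d(4)) = (((-5 - 18)/(6 + ⅕))*18)*(-2 - (-1 + 4)) = (-23/31/5*18)*(-2 - 1*3) = (-23*5/31*18)*(-2 - 3) = -115/31*18*(-5) = -2070/31*(-5) = 10350/31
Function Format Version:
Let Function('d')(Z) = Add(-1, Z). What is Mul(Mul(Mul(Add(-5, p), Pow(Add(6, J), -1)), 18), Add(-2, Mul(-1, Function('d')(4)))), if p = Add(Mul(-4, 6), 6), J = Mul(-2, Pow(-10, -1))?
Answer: Rational(10350, 31) ≈ 333.87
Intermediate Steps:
J = Rational(1, 5) (J = Mul(-2, Rational(-1, 10)) = Rational(1, 5) ≈ 0.20000)
p = -18 (p = Add(-24, 6) = -18)
Mul(Mul(Mul(Add(-5, p), Pow(Add(6, J), -1)), 18), Add(-2, Mul(-1, Function('d')(4)))) = Mul(Mul(Mul(Add(-5, -18), Pow(Add(6, Rational(1, 5)), -1)), 18), Add(-2, Mul(-1, Add(-1, 4)))) = Mul(Mul(Mul(-23, Pow(Rational(31, 5), -1)), 18), Add(-2, Mul(-1, 3))) = Mul(Mul(Mul(-23, Rational(5, 31)), 18), Add(-2, -3)) = Mul(Mul(Rational(-115, 31), 18), -5) = Mul(Rational(-2070, 31), -5) = Rational(10350, 31)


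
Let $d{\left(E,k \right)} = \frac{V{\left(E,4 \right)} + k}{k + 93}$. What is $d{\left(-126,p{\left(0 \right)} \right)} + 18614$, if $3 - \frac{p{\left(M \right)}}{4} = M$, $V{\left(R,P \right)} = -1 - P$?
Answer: $\frac{279211}{15} \approx 18614.0$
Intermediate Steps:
$p{\left(M \right)} = 12 - 4 M$
$d{\left(E,k \right)} = \frac{-5 + k}{93 + k}$ ($d{\left(E,k \right)} = \frac{\left(-1 - 4\right) + k}{k + 93} = \frac{\left(-1 - 4\right) + k}{93 + k} = \frac{-5 + k}{93 + k}$)
$d{\left(-126,p{\left(0 \right)} \right)} + 18614 = \frac{-5 + \left(12 - 0\right)}{93 + \left(12 - 0\right)} + 18614 = \frac{-5 + \left(12 + 0\right)}{93 + \left(12 + 0\right)} + 18614 = \frac{-5 + 12}{93 + 12} + 18614 = \frac{1}{105} \cdot 7 + 18614 = \frac{1}{15} + 18614 = \frac{279211}{15}$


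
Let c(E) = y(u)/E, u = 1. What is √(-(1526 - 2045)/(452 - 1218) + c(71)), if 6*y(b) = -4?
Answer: I*√18286585482/163158 ≈ 0.82882*I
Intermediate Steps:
y(b) = -⅔ (y(b) = (⅙)*(-4) = -⅔)
c(E) = -2/(3*E)
√(-(1526 - 2045)/(452 - 1218) + c(71)) = √(-(1526 - 2045)/(452 - 1218) - ⅔/71) = √(-(-519)/(-766) - ⅔*1/71) = √(-(-519)*(-1)/766 - 2/213) = √(-1*519/766 - 2/213) = √(-519/766 - 2/213) = √(-112079/163158) = I*√18286585482/163158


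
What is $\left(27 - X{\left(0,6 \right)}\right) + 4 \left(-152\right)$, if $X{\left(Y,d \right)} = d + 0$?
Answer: $-587$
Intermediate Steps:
$X{\left(Y,d \right)} = d$
$\left(27 - X{\left(0,6 \right)}\right) + 4 \left(-152\right) = \left(27 - 6\right) + 4 \left(-152\right) = \left(27 - 6\right) - 608 = 21 - 608 = -587$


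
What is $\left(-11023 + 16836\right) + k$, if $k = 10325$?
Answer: $16138$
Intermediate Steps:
$\left(-11023 + 16836\right) + k = \left(-11023 + 16836\right) + 10325 = 5813 + 10325 = 16138$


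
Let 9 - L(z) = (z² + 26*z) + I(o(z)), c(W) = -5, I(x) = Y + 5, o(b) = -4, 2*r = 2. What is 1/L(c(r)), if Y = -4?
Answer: 1/113 ≈ 0.0088496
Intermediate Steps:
r = 1 (r = (½)*2 = 1)
I(x) = 1 (I(x) = -4 + 5 = 1)
L(z) = 8 - z² - 26*z (L(z) = 9 - ((z² + 26*z) + 1) = 9 - (1 + z² + 26*z) = 9 + (-1 - z² - 26*z) = 8 - z² - 26*z)
1/L(c(r)) = 1/(8 - 1*(-5)² - 26*(-5)) = 1/(8 - 1*25 + 130) = 1/(8 - 25 + 130) = 1/113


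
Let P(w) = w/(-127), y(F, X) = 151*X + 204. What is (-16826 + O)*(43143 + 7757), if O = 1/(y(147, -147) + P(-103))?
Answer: -598013318552875/698252 ≈ -8.5644e+8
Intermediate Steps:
y(F, X) = 204 + 151*X
P(w) = -w/127 (P(w) = w*(-1/127) = -w/127)
O = -127/2793008 (O = 1/((204 + 151*(-147)) - 1/127*(-103)) = 1/((204 - 22197) + 103/127) = 1/(-21993 + 103/127) = 1/(-2793008/127) = -127/2793008 ≈ -4.5471e-5)
(-16826 + O)*(43143 + 7757) = (-16826 - 127/2793008)*(43143 + 7757) = -46995152735/2793008*50900 = -598013318552875/698252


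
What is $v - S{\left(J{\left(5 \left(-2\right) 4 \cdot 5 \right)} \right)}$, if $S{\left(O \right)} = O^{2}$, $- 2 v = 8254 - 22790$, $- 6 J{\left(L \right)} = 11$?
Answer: $\frac{261527}{36} \approx 7264.6$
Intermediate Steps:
$J{\left(L \right)} = - \frac{11}{6}$ ($J{\left(L \right)} = \left(- \frac{1}{6}\right) 11 = - \frac{11}{6}$)
$v = 7268$ ($v = - \frac{8254 - 22790}{2} = \left(- \frac{1}{2}\right) \left(-14536\right) = 7268$)
$v - S{\left(J{\left(5 \left(-2\right) 4 \cdot 5 \right)} \right)} = 7268 - \left(- \frac{11}{6}\right)^{2} = 7268 - \frac{121}{36} = \frac{261527}{36}$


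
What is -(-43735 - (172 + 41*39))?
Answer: 45506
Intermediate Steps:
-(-43735 - (172 + 41*39)) = -(-43735 - (172 + 1599)) = -(-43735 - 1*1771) = -(-43735 - 1771) = -1*(-45506) = 45506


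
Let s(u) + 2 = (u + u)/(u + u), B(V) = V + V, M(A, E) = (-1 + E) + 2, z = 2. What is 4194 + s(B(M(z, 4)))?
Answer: 4193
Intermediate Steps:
M(A, E) = 1 + E
B(V) = 2*V
s(u) = -1 (s(u) = -2 + (u + u)/(u + u) = -2 + (2*u)/((2*u)) = -2 + (2*u)*(1/(2*u)) = -2 + 1 = -1)
4194 + s(B(M(z, 4))) = 4194 - 1 = 4193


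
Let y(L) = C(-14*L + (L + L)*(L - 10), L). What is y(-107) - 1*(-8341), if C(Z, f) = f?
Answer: 8234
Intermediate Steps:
y(L) = L
y(-107) - 1*(-8341) = -107 - 1*(-8341) = -107 + 8341 = 8234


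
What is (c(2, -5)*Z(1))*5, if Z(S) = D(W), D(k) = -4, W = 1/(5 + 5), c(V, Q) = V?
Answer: -40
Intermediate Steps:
W = ⅒ (W = 1/10 = ⅒ ≈ 0.10000)
Z(S) = -4
(c(2, -5)*Z(1))*5 = (2*(-4))*5 = -8*5 = -40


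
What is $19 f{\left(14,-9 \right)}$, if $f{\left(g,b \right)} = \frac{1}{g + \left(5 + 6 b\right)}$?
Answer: $- \frac{19}{35} \approx -0.54286$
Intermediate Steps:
$f{\left(g,b \right)} = \frac{1}{5 + g + 6 b}$
$19 f{\left(14,-9 \right)} = \frac{19}{5 + 14 + 6 \left(-9\right)} = \frac{19}{5 + 14 - 54} = \frac{19}{-35} = 19 \left(- \frac{1}{35}\right) = - \frac{19}{35}$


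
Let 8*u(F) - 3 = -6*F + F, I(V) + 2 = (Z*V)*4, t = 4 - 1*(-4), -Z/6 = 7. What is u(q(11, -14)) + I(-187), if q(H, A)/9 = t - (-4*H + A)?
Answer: 248345/8 ≈ 31043.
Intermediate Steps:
Z = -42 (Z = -6*7 = -42)
t = 8 (t = 4 + 4 = 8)
q(H, A) = 72 - 9*A + 36*H (q(H, A) = 9*(8 - (-4*H + A)) = 9*(8 - (A - 4*H)) = 9*(8 + (-A + 4*H)) = 9*(8 - A + 4*H) = 72 - 9*A + 36*H)
I(V) = -2 - 168*V (I(V) = -2 - 42*V*4 = -2 - 168*V)
u(F) = 3/8 - 5*F/8 (u(F) = 3/8 + (-6*F + F)/8 = 3/8 + (-5*F)/8 = 3/8 - 5*F/8)
u(q(11, -14)) + I(-187) = (3/8 - 5*(72 - 9*(-14) + 36*11)/8) + (-2 - 168*(-187)) = (3/8 - 5*(72 + 126 + 396)/8) + (-2 + 31416) = (3/8 - 5/8*594) + 31414 = (3/8 - 1485/4) + 31414 = -2967/8 + 31414 = 248345/8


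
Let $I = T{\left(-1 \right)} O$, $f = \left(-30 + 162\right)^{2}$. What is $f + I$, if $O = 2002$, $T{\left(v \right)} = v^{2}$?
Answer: $19426$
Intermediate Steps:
$f = 17424$ ($f = 132^{2} = 17424$)
$I = 2002$ ($I = \left(-1\right)^{2} \cdot 2002 = 1 \cdot 2002 = 2002$)
$f + I = 17424 + 2002 = 19426$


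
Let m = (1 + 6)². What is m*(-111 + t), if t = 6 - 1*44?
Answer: -7301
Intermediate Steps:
t = -38 (t = 6 - 44 = -38)
m = 49 (m = 7² = 49)
m*(-111 + t) = 49*(-111 - 38) = 49*(-149) = -7301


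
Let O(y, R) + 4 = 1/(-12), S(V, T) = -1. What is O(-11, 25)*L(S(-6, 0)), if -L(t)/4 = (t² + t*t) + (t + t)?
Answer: 0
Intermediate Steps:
O(y, R) = -49/12 (O(y, R) = -4 + 1/(-12) = -4 - 1/12 = -49/12)
L(t) = -8*t - 8*t² (L(t) = -4*((t² + t*t) + (t + t)) = -4*((t² + t²) + 2*t) = -4*(2*t² + 2*t) = -4*(2*t + 2*t²) = -8*t - 8*t²)
O(-11, 25)*L(S(-6, 0)) = -(-98)*(-1)*(1 - 1)/3 = -(-98)*(-1)*0/3 = -49/12*0 = 0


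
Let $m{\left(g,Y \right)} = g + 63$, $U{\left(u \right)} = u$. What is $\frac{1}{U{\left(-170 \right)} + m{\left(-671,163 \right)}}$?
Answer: $- \frac{1}{778} \approx -0.0012853$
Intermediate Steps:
$m{\left(g,Y \right)} = 63 + g$
$\frac{1}{U{\left(-170 \right)} + m{\left(-671,163 \right)}} = \frac{1}{-170 + \left(63 - 671\right)} = \frac{1}{-170 - 608} = \frac{1}{-778} = - \frac{1}{778}$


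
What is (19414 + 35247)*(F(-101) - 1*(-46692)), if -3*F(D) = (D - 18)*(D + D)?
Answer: 6342753118/3 ≈ 2.1143e+9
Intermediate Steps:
F(D) = -2*D*(-18 + D)/3 (F(D) = -(D - 18)*(D + D)/3 = -(-18 + D)*2*D/3 = -2*D*(-18 + D)/3)
(19414 + 35247)*(F(-101) - 1*(-46692)) = (19414 + 35247)*((2/3)*(-101)*(18 - 1*(-101)) - 1*(-46692)) = 54661*((2/3)*(-101)*(18 + 101) + 46692) = 54661*((2/3)*(-101)*119 + 46692) = 54661*(-24038/3 + 46692) = 54661*(116038/3) = 6342753118/3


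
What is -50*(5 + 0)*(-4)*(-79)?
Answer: -79000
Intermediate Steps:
-50*(5 + 0)*(-4)*(-79) = -250*(-4)*(-79) = -50*(-20)*(-79) = 1000*(-79) = -79000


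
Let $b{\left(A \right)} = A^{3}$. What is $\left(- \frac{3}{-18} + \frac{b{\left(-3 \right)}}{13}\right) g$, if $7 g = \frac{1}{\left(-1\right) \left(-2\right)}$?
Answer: $- \frac{149}{1092} \approx -0.13645$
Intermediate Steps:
$g = \frac{1}{14}$ ($g = \frac{1}{7 \left(\left(-1\right) \left(-2\right)\right)} = \frac{1}{7 \cdot 2} = \frac{1}{7} \cdot \frac{1}{2} = \frac{1}{14} \approx 0.071429$)
$\left(- \frac{3}{-18} + \frac{b{\left(-3 \right)}}{13}\right) g = \left(- \frac{3}{-18} + \frac{\left(-3\right)^{3}}{13}\right) \frac{1}{14} = \left(\left(-3\right) \left(- \frac{1}{18}\right) - \frac{27}{13}\right) \frac{1}{14} = \left(\frac{1}{6} - \frac{27}{13}\right) \frac{1}{14} = \left(- \frac{149}{78}\right) \frac{1}{14} = - \frac{149}{1092}$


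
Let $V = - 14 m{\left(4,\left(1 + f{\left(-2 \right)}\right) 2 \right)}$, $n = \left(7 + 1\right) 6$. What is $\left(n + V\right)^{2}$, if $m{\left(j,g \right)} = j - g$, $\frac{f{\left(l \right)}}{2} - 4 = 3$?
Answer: $169744$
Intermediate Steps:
$f{\left(l \right)} = 14$ ($f{\left(l \right)} = 8 + 2 \cdot 3 = 8 + 6 = 14$)
$n = 48$ ($n = 8 \cdot 6 = 48$)
$V = 364$ ($V = - 14 \left(4 - \left(1 + 14\right) 2\right) = - 14 \left(4 - 15 \cdot 2\right) = - 14 \left(4 - 30\right) = \left(-14\right) \left(-26\right) = 364$)
$\left(n + V\right)^{2} = \left(48 + 364\right)^{2} = 412^{2} = 169744$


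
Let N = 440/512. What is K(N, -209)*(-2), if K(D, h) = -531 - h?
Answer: 644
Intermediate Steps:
N = 55/64 (N = 440*(1/512) = 55/64 ≈ 0.85938)
K(N, -209)*(-2) = (-531 - 1*(-209))*(-2) = (-531 + 209)*(-2) = -322*(-2) = 644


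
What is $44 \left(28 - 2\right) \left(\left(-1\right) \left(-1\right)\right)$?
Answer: $1144$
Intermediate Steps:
$44 \left(28 - 2\right) \left(\left(-1\right) \left(-1\right)\right) = 44 \cdot 26 \cdot 1 = 1144 \cdot 1 = 1144$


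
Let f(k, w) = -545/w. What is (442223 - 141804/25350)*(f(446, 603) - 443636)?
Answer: -38447151733235821/195975 ≈ -1.9618e+11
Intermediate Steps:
(442223 - 141804/25350)*(f(446, 603) - 443636) = (442223 - 141804/25350)*(-545/603 - 443636) = (442223 - 141804*1/25350)*(-545*1/603 - 443636) = (442223 - 1818/325)*(-545/603 - 443636) = (143720657/325)*(-267513053/603) = -38447151733235821/195975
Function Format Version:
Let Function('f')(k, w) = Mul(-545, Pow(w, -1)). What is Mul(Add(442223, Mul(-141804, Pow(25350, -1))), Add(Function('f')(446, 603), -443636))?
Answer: Rational(-38447151733235821, 195975) ≈ -1.9618e+11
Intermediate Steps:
Mul(Add(442223, Mul(-141804, Pow(25350, -1))), Add(Function('f')(446, 603), -443636)) = Mul(Add(442223, Mul(-141804, Pow(25350, -1))), Add(Mul(-545, Pow(603, -1)), -443636)) = Mul(Add(442223, Mul(-141804, Rational(1, 25350))), Add(Mul(-545, Rational(1, 603)), -443636)) = Mul(Add(442223, Rational(-1818, 325)), Add(Rational(-545, 603), -443636)) = Mul(Rational(143720657, 325), Rational(-267513053, 603)) = Rational(-38447151733235821, 195975)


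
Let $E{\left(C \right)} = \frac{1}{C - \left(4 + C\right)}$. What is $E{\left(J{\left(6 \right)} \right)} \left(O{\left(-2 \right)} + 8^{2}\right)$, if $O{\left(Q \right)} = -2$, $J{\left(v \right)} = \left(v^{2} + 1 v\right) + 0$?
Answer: $- \frac{31}{2} \approx -15.5$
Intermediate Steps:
$J{\left(v \right)} = v + v^{2}$ ($J{\left(v \right)} = \left(v^{2} + v\right) + 0 = \left(v + v^{2}\right) + 0 = v + v^{2}$)
$E{\left(C \right)} = - \frac{1}{4}$ ($E{\left(C \right)} = \frac{1}{-4} = - \frac{1}{4}$)
$E{\left(J{\left(6 \right)} \right)} \left(O{\left(-2 \right)} + 8^{2}\right) = - \frac{-2 + 8^{2}}{4} = - \frac{-2 + 64}{4} = \left(- \frac{1}{4}\right) 62 = - \frac{31}{2}$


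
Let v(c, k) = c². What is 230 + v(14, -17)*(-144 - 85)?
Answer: -44654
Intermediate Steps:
230 + v(14, -17)*(-144 - 85) = 230 + 14²*(-144 - 85) = 230 + 196*(-229) = 230 - 44884 = -44654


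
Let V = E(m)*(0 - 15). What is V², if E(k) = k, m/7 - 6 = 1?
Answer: 540225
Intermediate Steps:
m = 49 (m = 42 + 7*1 = 42 + 7 = 49)
V = -735 (V = 49*(0 - 15) = 49*(-15) = -735)
V² = (-735)² = 540225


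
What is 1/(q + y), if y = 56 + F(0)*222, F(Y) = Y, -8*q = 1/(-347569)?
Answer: 2780552/155710913 ≈ 0.017857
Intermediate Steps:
q = 1/2780552 (q = -⅛/(-347569) = -⅛*(-1/347569) = 1/2780552 ≈ 3.5964e-7)
y = 56 (y = 56 + 0*222 = 56 + 0 = 56)
1/(q + y) = 1/(1/2780552 + 56) = 1/(155710913/2780552) = 2780552/155710913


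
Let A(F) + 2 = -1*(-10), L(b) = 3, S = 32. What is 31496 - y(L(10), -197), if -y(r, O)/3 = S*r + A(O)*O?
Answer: 27056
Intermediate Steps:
A(F) = 8 (A(F) = -2 - 1*(-10) = -2 + 10 = 8)
y(r, O) = -96*r - 24*O (y(r, O) = -3*(32*r + 8*O) = -3*(8*O + 32*r) = -96*r - 24*O)
31496 - y(L(10), -197) = 31496 - (-96*3 - 24*(-197)) = 31496 - (-288 + 4728) = 31496 - 1*4440 = 31496 - 4440 = 27056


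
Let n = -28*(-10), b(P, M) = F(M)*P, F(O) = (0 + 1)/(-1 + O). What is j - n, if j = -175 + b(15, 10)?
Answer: -1360/3 ≈ -453.33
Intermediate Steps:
F(O) = 1/(-1 + O)
b(P, M) = P/(-1 + M)
n = 280
j = -520/3 (j = -175 + 15/(-1 + 10) = -175 + 15/9 = -175 + 15*(⅑) = -175 + 5/3 = -520/3 ≈ -173.33)
j - n = -520/3 - 1*280 = -520/3 - 280 = -1360/3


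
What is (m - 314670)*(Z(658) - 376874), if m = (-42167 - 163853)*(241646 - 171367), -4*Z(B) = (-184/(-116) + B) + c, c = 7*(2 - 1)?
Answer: 316636196170944375/58 ≈ 5.4592e+15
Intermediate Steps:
c = 7 (c = 7*1 = 7)
Z(B) = -249/116 - B/4 (Z(B) = -((-184/(-116) + B) + 7)/4 = -((-184*(-1/116) + B) + 7)/4 = -((46/29 + B) + 7)/4 = -(249/29 + B)/4 = -249/116 - B/4)
m = -14478879580 (m = -206020*70279 = -14478879580)
(m - 314670)*(Z(658) - 376874) = (-14478879580 - 314670)*((-249/116 - ¼*658) - 376874) = -14479194250*((-249/116 - 329/2) - 376874) = -14479194250*(-19331/116 - 376874) = -14479194250*(-43736715/116) = 316636196170944375/58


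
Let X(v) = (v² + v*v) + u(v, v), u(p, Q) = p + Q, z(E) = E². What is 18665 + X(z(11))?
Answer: 48189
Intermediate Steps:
u(p, Q) = Q + p
X(v) = 2*v + 2*v² (X(v) = (v² + v*v) + (v + v) = (v² + v²) + 2*v = 2*v² + 2*v = 2*v + 2*v²)
18665 + X(z(11)) = 18665 + 2*11²*(1 + 11²) = 18665 + 2*121*(1 + 121) = 18665 + 2*121*122 = 18665 + 29524 = 48189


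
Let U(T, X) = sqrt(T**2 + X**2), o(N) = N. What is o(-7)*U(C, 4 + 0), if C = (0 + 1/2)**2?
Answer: -7*sqrt(257)/4 ≈ -28.055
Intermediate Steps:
C = 1/4 (C = (0 + 1/2)**2 = (1/2)**2 = 1/4 ≈ 0.25000)
o(-7)*U(C, 4 + 0) = -7*sqrt((1/4)**2 + (4 + 0)**2) = -7*sqrt(1/16 + 4**2) = -7*sqrt(1/16 + 16) = -7*sqrt(257)/4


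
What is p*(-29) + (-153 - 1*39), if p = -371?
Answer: 10567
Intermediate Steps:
p*(-29) + (-153 - 1*39) = -371*(-29) + (-153 - 1*39) = 10759 + (-153 - 39) = 10759 - 192 = 10567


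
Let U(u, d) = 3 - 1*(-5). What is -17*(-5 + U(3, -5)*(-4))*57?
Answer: 35853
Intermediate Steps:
U(u, d) = 8 (U(u, d) = 3 + 5 = 8)
-17*(-5 + U(3, -5)*(-4))*57 = -17*(-5 + 8*(-4))*57 = -17*(-5 - 32)*57 = -17*(-37)*57 = 629*57 = 35853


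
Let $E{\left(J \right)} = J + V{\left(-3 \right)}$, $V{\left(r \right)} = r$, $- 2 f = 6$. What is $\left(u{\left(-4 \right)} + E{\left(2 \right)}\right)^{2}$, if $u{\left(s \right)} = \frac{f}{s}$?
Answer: $\frac{1}{16} \approx 0.0625$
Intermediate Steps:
$f = -3$ ($f = \left(- \frac{1}{2}\right) 6 = -3$)
$u{\left(s \right)} = - \frac{3}{s}$
$E{\left(J \right)} = -3 + J$ ($E{\left(J \right)} = J - 3 = -3 + J$)
$\left(u{\left(-4 \right)} + E{\left(2 \right)}\right)^{2} = \left(- \frac{3}{-4} + \left(-3 + 2\right)\right)^{2} = \left(\left(-3\right) \left(- \frac{1}{4}\right) - 1\right)^{2} = \left(\frac{3}{4} - 1\right)^{2} = \left(- \frac{1}{4}\right)^{2} = \frac{1}{16}$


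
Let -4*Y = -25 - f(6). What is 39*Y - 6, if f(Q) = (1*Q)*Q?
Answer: 2355/4 ≈ 588.75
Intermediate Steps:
f(Q) = Q² (f(Q) = Q*Q = Q²)
Y = 61/4 (Y = -(-25 - 1*6²)/4 = -(-25 - 1*36)/4 = -(-25 - 36)/4 = -¼*(-61) = 61/4 ≈ 15.250)
39*Y - 6 = 39*(61/4) - 6 = 2379/4 - 6 = 2355/4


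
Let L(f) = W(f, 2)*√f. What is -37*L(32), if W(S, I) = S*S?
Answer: -151552*√2 ≈ -2.1433e+5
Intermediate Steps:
W(S, I) = S²
L(f) = f^(5/2) (L(f) = f²*√f = f^(5/2))
-37*L(32) = -151552*√2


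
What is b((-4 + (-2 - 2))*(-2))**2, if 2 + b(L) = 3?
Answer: 1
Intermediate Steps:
b(L) = 1 (b(L) = -2 + 3 = 1)
b((-4 + (-2 - 2))*(-2))**2 = 1**2 = 1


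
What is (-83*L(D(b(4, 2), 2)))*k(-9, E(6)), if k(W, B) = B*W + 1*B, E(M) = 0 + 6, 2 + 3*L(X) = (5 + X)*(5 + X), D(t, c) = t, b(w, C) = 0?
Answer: 30544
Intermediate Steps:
L(X) = -2/3 + (5 + X)**2/3 (L(X) = -2/3 + ((5 + X)*(5 + X))/3 = -2/3 + (5 + X)**2/3)
E(M) = 6
k(W, B) = B + B*W (k(W, B) = B*W + B = B + B*W)
(-83*L(D(b(4, 2), 2)))*k(-9, E(6)) = (-83*(-2/3 + (5 + 0)**2/3))*(6*(1 - 9)) = (-83*(-2/3 + (1/3)*5**2))*(6*(-8)) = -83*(-2/3 + (1/3)*25)*(-48) = -83*(-2/3 + 25/3)*(-48) = -83*23/3*(-48) = -1909/3*(-48) = 30544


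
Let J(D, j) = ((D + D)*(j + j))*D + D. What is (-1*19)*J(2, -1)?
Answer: 266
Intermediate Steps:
J(D, j) = D + 4*j*D² (J(D, j) = ((2*D)*(2*j))*D + D = (4*D*j)*D + D = 4*j*D² + D = D + 4*j*D²)
(-1*19)*J(2, -1) = (-1*19)*(2*(1 + 4*2*(-1))) = -38*(1 - 8) = -38*(-7) = -19*(-14) = 266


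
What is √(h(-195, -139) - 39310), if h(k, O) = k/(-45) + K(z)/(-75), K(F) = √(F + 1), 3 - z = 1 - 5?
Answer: √(-8843775 - 6*√2)/15 ≈ 198.26*I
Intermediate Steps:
z = 7 (z = 3 - (1 - 5) = 3 - 1*(-4) = 3 + 4 = 7)
K(F) = √(1 + F)
h(k, O) = -2*√2/75 - k/45 (h(k, O) = k/(-45) + √(1 + 7)/(-75) = k*(-1/45) + √8*(-1/75) = -k/45 + (2*√2)*(-1/75) = -k/45 - 2*√2/75 = -2*√2/75 - k/45)
√(h(-195, -139) - 39310) = √((-2*√2/75 - 1/45*(-195)) - 39310) = √((-2*√2/75 + 13/3) - 39310) = √((13/3 - 2*√2/75) - 39310) = √(-117917/3 - 2*√2/75)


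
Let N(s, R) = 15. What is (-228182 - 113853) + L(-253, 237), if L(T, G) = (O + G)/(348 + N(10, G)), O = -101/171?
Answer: -21231098129/62073 ≈ -3.4203e+5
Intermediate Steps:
O = -101/171 (O = -101*1/171 = -101/171 ≈ -0.59064)
L(T, G) = -101/62073 + G/363 (L(T, G) = (-101/171 + G)/(348 + 15) = (-101/171 + G)/363 = (-101/171 + G)*(1/363) = -101/62073 + G/363)
(-228182 - 113853) + L(-253, 237) = (-228182 - 113853) + (-101/62073 + (1/363)*237) = -342035 + (-101/62073 + 79/121) = -342035 + 40426/62073 = -21231098129/62073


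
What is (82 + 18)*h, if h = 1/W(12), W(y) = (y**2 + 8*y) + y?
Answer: 25/63 ≈ 0.39683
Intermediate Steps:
W(y) = y**2 + 9*y
h = 1/252 (h = 1/(12*(9 + 12)) = 1/(12*21) = 1/252 ≈ 0.0039683)
(82 + 18)*h = (82 + 18)*(1/252) = 100*(1/252) = 25/63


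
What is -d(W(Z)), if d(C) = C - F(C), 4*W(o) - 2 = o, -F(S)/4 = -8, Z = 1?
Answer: 125/4 ≈ 31.250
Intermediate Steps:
F(S) = 32 (F(S) = -4*(-8) = 32)
W(o) = ½ + o/4
d(C) = -32 + C (d(C) = C - 1*32 = C - 32 = -32 + C)
-d(W(Z)) = -(-32 + (½ + (¼)*1)) = -(-32 + (½ + ¼)) = -(-32 + ¾) = -1*(-125/4) = 125/4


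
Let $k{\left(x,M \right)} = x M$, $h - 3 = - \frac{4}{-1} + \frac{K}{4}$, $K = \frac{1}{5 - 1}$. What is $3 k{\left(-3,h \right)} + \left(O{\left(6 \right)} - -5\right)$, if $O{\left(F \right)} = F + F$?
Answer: $- \frac{745}{16} \approx -46.563$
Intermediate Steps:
$O{\left(F \right)} = 2 F$
$K = \frac{1}{4} \approx 0.25$
$h = \frac{113}{16}$ ($h = 3 + \left(- \frac{4}{-1} + \frac{1}{4 \cdot 4}\right) = 3 + \left(\left(-4\right) \left(-1\right) + \frac{1}{4} \cdot \frac{1}{4}\right) = 3 + \left(4 + \frac{1}{16}\right) = 3 + \frac{65}{16} = \frac{113}{16} \approx 7.0625$)
$k{\left(x,M \right)} = M x$
$3 k{\left(-3,h \right)} + \left(O{\left(6 \right)} - -5\right) = 3 \cdot \frac{113}{16} \left(-3\right) + \left(2 \cdot 6 - -5\right) = 3 \left(- \frac{339}{16}\right) + \left(12 + 5\right) = - \frac{1017}{16} + 17 = - \frac{745}{16}$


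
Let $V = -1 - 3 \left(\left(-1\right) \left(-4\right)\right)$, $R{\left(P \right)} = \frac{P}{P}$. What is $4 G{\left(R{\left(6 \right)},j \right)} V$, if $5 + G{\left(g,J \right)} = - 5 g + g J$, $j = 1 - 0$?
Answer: $468$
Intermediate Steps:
$R{\left(P \right)} = 1$
$j = 1$ ($j = 1 + 0 = 1$)
$V = -13$ ($V = -1 - 12 = -13$)
$G{\left(g,J \right)} = -5 - 5 g + J g$ ($G{\left(g,J \right)} = -5 + \left(- 5 g + g J\right) = -5 + \left(- 5 g + J g\right) = -5 - 5 g + J g$)
$4 G{\left(R{\left(6 \right)},j \right)} V = 4 \left(-5 - 5 + 1 \cdot 1\right) \left(-13\right) = 4 \left(-5 - 5 + 1\right) \left(-13\right) = 4 \left(-9\right) \left(-13\right) = \left(-36\right) \left(-13\right) = 468$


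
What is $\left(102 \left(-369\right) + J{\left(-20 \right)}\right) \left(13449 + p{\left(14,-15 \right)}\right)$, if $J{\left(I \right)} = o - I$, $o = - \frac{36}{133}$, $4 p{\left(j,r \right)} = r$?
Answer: $- \frac{19219908045}{38} \approx -5.0579 \cdot 10^{8}$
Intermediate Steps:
$p{\left(j,r \right)} = \frac{r}{4}$
$o = - \frac{36}{133}$ ($o = \left(-36\right) \frac{1}{133} = - \frac{36}{133} \approx -0.27068$)
$J{\left(I \right)} = - \frac{36}{133} - I$
$\left(102 \left(-369\right) + J{\left(-20 \right)}\right) \left(13449 + p{\left(14,-15 \right)}\right) = \left(102 \left(-369\right) - - \frac{2624}{133}\right) \left(13449 + \frac{1}{4} \left(-15\right)\right) = \left(-37638 + \left(- \frac{36}{133} + 20\right)\right) \left(13449 - \frac{15}{4}\right) = \left(-37638 + \frac{2624}{133}\right) \frac{53781}{4} = \left(- \frac{5003230}{133}\right) \frac{53781}{4} = - \frac{19219908045}{38}$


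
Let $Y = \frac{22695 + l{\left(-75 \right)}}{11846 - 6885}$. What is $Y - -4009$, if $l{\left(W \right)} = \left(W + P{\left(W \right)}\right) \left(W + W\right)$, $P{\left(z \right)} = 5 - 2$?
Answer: $\frac{1811104}{451} \approx 4015.8$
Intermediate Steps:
$P{\left(z \right)} = 3$
$l{\left(W \right)} = 2 W \left(3 + W\right)$ ($l{\left(W \right)} = \left(W + 3\right) \left(W + W\right) = \left(3 + W\right) 2 W = 2 W \left(3 + W\right)$)
$Y = \frac{3045}{451}$ ($Y = \frac{22695 + 2 \left(-75\right) \left(3 - 75\right)}{11846 - 6885} = \frac{22695 + 2 \left(-75\right) \left(-72\right)}{4961} = \left(22695 + 10800\right) \frac{1}{4961} = 33495 \cdot \frac{1}{4961} = \frac{3045}{451} \approx 6.7517$)
$Y - -4009 = \frac{3045}{451} - -4009 = \frac{3045}{451} + 4009 = \frac{1811104}{451}$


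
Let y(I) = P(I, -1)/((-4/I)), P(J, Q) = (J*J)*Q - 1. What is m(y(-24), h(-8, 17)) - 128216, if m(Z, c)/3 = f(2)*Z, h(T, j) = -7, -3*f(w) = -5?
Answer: -145526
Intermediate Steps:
f(w) = 5/3 (f(w) = -⅓*(-5) = 5/3)
P(J, Q) = -1 + Q*J² (P(J, Q) = J²*Q - 1 = Q*J² - 1 = -1 + Q*J²)
y(I) = -I*(-1 - I²)/4 (y(I) = (-1 - I²)/((-4/I)) = (-1 - I²)*(-I/4) = -I*(-1 - I²)/4)
m(Z, c) = 5*Z (m(Z, c) = 3*(5*Z/3) = 5*Z)
m(y(-24), h(-8, 17)) - 128216 = 5*((¼)*(-24)*(1 + (-24)²)) - 128216 = 5*((¼)*(-24)*(1 + 576)) - 128216 = 5*((¼)*(-24)*577) - 128216 = 5*(-3462) - 128216 = -17310 - 128216 = -145526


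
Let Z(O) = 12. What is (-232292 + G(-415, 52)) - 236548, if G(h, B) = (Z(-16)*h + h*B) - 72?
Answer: -495472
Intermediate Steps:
G(h, B) = -72 + 12*h + B*h (G(h, B) = (12*h + h*B) - 72 = (12*h + B*h) - 72 = -72 + 12*h + B*h)
(-232292 + G(-415, 52)) - 236548 = (-232292 + (-72 + 12*(-415) + 52*(-415))) - 236548 = (-232292 + (-72 - 4980 - 21580)) - 236548 = (-232292 - 26632) - 236548 = -258924 - 236548 = -495472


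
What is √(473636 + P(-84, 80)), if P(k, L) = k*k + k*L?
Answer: 2*√118493 ≈ 688.46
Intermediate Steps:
P(k, L) = k² + L*k
√(473636 + P(-84, 80)) = √(473636 - 84*(80 - 84)) = √(473636 - 84*(-4)) = √(473636 + 336) = √473972 = 2*√118493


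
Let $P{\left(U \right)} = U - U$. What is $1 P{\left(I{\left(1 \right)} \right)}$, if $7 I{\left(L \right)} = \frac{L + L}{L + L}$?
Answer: $0$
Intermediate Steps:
$I{\left(L \right)} = \frac{1}{7}$ ($I{\left(L \right)} = \frac{\left(L + L\right) \frac{1}{L + L}}{7} = \frac{2 L \frac{1}{2 L}}{7} = \frac{1}{7} \cdot 1 = \frac{1}{7}$)
$P{\left(U \right)} = 0$
$1 P{\left(I{\left(1 \right)} \right)} = 1 \cdot 0 = 0$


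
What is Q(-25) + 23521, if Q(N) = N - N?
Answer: 23521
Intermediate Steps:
Q(N) = 0
Q(-25) + 23521 = 0 + 23521 = 23521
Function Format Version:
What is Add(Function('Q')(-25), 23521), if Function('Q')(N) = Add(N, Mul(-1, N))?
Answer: 23521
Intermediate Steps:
Function('Q')(N) = 0
Add(Function('Q')(-25), 23521) = Add(0, 23521) = 23521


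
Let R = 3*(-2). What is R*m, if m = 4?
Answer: -24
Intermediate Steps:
R = -6
R*m = -6*4 = -24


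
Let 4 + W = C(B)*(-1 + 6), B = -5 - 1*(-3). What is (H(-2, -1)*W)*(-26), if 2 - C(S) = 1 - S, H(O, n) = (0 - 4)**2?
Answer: 3744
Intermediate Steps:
B = -2 (B = -5 + 3 = -2)
H(O, n) = 16 (H(O, n) = (-4)**2 = 16)
C(S) = 1 + S (C(S) = 2 - (1 - S) = 2 + (-1 + S) = 1 + S)
W = -9 (W = -4 + (1 - 2)*(-1 + 6) = -4 - 1*5 = -4 - 5 = -9)
(H(-2, -1)*W)*(-26) = (16*(-9))*(-26) = -144*(-26) = 3744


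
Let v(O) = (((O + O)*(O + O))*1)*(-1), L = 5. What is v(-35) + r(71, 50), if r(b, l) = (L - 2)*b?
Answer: -4687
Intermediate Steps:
v(O) = -4*O² (v(O) = (((2*O)*(2*O))*1)*(-1) = ((4*O²)*1)*(-1) = (4*O²)*(-1) = -4*O²)
r(b, l) = 3*b (r(b, l) = (5 - 2)*b = 3*b)
v(-35) + r(71, 50) = -4*(-35)² + 3*71 = -4*1225 + 213 = -4900 + 213 = -4687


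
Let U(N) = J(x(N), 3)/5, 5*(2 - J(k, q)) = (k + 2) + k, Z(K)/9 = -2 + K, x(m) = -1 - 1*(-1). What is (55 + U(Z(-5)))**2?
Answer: 1912689/625 ≈ 3060.3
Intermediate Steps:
x(m) = 0 (x(m) = -1 + 1 = 0)
Z(K) = -18 + 9*K (Z(K) = 9*(-2 + K) = -18 + 9*K)
J(k, q) = 8/5 - 2*k/5 (J(k, q) = 2 - ((k + 2) + k)/5 = 2 - ((2 + k) + k)/5 = 2 - (2 + 2*k)/5 = 2 + (-2/5 - 2*k/5) = 8/5 - 2*k/5)
U(N) = 8/25 (U(N) = (8/5 - 2/5*0)/5 = (8/5 + 0)*(1/5) = (8/5)*(1/5) = 8/25)
(55 + U(Z(-5)))**2 = (55 + 8/25)**2 = (1383/25)**2 = 1912689/625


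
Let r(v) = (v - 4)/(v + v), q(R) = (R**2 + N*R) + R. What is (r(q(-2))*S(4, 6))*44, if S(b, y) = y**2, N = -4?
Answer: 2376/5 ≈ 475.20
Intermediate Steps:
q(R) = R**2 - 3*R (q(R) = (R**2 - 4*R) + R = R**2 - 3*R)
r(v) = (-4 + v)/(2*v) (r(v) = (-4 + v)/((2*v)) = (-4 + v)*(1/(2*v)) = (-4 + v)/(2*v))
(r(q(-2))*S(4, 6))*44 = (((-4 - 2*(-3 - 2))/(2*((-2*(-3 - 2)))))*6**2)*44 = (((-4 - 2*(-5))/(2*((-2*(-5)))))*36)*44 = (((1/2)*(-4 + 10)/10)*36)*44 = (((1/2)*(1/10)*6)*36)*44 = ((3/10)*36)*44 = (54/5)*44 = 2376/5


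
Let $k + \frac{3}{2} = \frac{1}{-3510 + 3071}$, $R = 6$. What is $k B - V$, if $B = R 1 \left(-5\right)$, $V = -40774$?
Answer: $\frac{17919571}{439} \approx 40819.0$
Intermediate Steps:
$B = -30$ ($B = 6 \cdot 1 \left(-5\right) = 6 \left(-5\right) = -30$)
$k = - \frac{1319}{878}$ ($k = - \frac{3}{2} + \frac{1}{-3510 + 3071} = - \frac{3}{2} + \frac{1}{-439} = - \frac{3}{2} - \frac{1}{439} = - \frac{1319}{878} \approx -1.5023$)
$k B - V = \left(- \frac{1319}{878}\right) \left(-30\right) - -40774 = \frac{19785}{439} + 40774 = \frac{17919571}{439}$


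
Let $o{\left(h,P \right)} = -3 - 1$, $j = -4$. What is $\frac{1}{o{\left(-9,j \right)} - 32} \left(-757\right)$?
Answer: $\frac{757}{36} \approx 21.028$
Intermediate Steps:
$o{\left(h,P \right)} = -4$ ($o{\left(h,P \right)} = -3 - 1 = -4$)
$\frac{1}{o{\left(-9,j \right)} - 32} \left(-757\right) = \frac{1}{-4 - 32} \left(-757\right) = \frac{1}{-36} \left(-757\right) = \left(- \frac{1}{36}\right) \left(-757\right) = \frac{757}{36}$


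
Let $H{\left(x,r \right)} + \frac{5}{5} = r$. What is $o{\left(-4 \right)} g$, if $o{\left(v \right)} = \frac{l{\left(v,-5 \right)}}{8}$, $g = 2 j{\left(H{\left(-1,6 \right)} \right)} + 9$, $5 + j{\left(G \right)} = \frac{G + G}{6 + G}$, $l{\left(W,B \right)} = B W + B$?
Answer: $\frac{135}{88} \approx 1.5341$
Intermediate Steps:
$l{\left(W,B \right)} = B + B W$
$H{\left(x,r \right)} = -1 + r$
$j{\left(G \right)} = -5 + \frac{2 G}{6 + G}$ ($j{\left(G \right)} = -5 + \frac{G + G}{6 + G} = -5 + \frac{2 G}{6 + G}$)
$g = \frac{9}{11}$ ($g = 2 \frac{3 \left(-10 - \left(-1 + 6\right)\right)}{6 + \left(-1 + 6\right)} + 9 = 2 \frac{3 \left(-10 - 5\right)}{6 + 5} + 9 = 2 \frac{3 \left(-10 - 5\right)}{11} + 9 = 2 \cdot 3 \cdot \frac{1}{11} \left(-15\right) + 9 = 2 \left(- \frac{45}{11}\right) + 9 = - \frac{90}{11} + 9 = \frac{9}{11} \approx 0.81818$)
$o{\left(v \right)} = - \frac{5}{8} - \frac{5 v}{8}$ ($o{\left(v \right)} = \frac{\left(-5\right) \left(1 + v\right)}{8} = \left(-5 - 5 v\right) \frac{1}{8} = - \frac{5}{8} - \frac{5 v}{8}$)
$o{\left(-4 \right)} g = \left(- \frac{5}{8} - - \frac{5}{2}\right) \frac{9}{11} = \left(- \frac{5}{8} + \frac{5}{2}\right) \frac{9}{11} = \frac{15}{8} \cdot \frac{9}{11} = \frac{135}{88}$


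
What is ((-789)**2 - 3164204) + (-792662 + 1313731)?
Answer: -2020614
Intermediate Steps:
((-789)**2 - 3164204) + (-792662 + 1313731) = (622521 - 3164204) + 521069 = -2541683 + 521069 = -2020614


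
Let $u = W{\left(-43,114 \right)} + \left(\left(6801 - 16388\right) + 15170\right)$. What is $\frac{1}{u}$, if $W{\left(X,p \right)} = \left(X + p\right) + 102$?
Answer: $\frac{1}{5756} \approx 0.00017373$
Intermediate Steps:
$W{\left(X,p \right)} = 102 + X + p$
$u = 5756$ ($u = \left(102 - 43 + 114\right) + \left(\left(6801 - 16388\right) + 15170\right) = 173 + \left(-9587 + 15170\right) = 173 + 5583 = 5756$)
$\frac{1}{u} = \frac{1}{5756}$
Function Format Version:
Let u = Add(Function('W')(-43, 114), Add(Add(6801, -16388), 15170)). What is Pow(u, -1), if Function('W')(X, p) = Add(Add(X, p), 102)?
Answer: Rational(1, 5756) ≈ 0.00017373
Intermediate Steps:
Function('W')(X, p) = Add(102, X, p)
u = 5756 (u = Add(Add(102, -43, 114), Add(Add(6801, -16388), 15170)) = Add(173, Add(-9587, 15170)) = Add(173, 5583) = 5756)
Pow(u, -1) = Pow(5756, -1) = Rational(1, 5756)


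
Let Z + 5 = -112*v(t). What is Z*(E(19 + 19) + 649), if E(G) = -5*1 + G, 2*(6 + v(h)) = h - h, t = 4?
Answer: 454894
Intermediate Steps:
v(h) = -6 (v(h) = -6 + (h - h)/2 = -6 + (½)*0 = -6 + 0 = -6)
Z = 667 (Z = -5 - 112*(-6) = -5 + 672 = 667)
E(G) = -5 + G
Z*(E(19 + 19) + 649) = 667*((-5 + (19 + 19)) + 649) = 667*((-5 + 38) + 649) = 667*(33 + 649) = 667*682 = 454894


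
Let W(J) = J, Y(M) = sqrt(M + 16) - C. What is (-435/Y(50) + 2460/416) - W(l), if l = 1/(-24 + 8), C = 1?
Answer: -149/208 - 87*sqrt(66)/13 ≈ -55.085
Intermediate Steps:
Y(M) = -1 + sqrt(16 + M) (Y(M) = sqrt(M + 16) - 1*1 = sqrt(16 + M) - 1 = -1 + sqrt(16 + M))
l = -1/16 (l = 1/(-16) = -1/16 ≈ -0.062500)
(-435/Y(50) + 2460/416) - W(l) = (-435/(-1 + sqrt(16 + 50)) + 2460/416) - 1*(-1/16) = (-435/(-1 + sqrt(66)) + 2460*(1/416)) + 1/16 = (-435/(-1 + sqrt(66)) + 615/104) + 1/16 = (615/104 - 435/(-1 + sqrt(66))) + 1/16 = 1243/208 - 435/(-1 + sqrt(66))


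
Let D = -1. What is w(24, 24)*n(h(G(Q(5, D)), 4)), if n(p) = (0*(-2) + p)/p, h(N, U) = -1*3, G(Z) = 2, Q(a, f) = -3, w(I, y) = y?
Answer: 24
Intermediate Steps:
h(N, U) = -3
n(p) = 1 (n(p) = (0 + p)/p = p/p = 1)
w(24, 24)*n(h(G(Q(5, D)), 4)) = 24*1 = 24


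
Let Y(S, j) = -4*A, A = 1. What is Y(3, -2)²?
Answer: 16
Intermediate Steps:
Y(S, j) = -4 (Y(S, j) = -4*1 = -4)
Y(3, -2)² = (-4)² = 16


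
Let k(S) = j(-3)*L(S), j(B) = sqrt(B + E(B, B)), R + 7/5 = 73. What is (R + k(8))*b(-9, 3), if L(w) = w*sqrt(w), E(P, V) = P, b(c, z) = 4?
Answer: 1432/5 + 128*I*sqrt(3) ≈ 286.4 + 221.7*I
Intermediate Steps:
R = 358/5 (R = -7/5 + 73 = 358/5 ≈ 71.600)
j(B) = sqrt(2)*sqrt(B) (j(B) = sqrt(B + B) = sqrt(2*B) = sqrt(2)*sqrt(B))
L(w) = w**(3/2)
k(S) = I*sqrt(6)*S**(3/2) (k(S) = (sqrt(2)*sqrt(-3))*S**(3/2) = (sqrt(2)*(I*sqrt(3)))*S**(3/2) = (I*sqrt(6))*S**(3/2) = I*sqrt(6)*S**(3/2))
(R + k(8))*b(-9, 3) = (358/5 + I*sqrt(6)*8**(3/2))*4 = (358/5 + I*sqrt(6)*(16*sqrt(2)))*4 = (358/5 + 32*I*sqrt(3))*4 = 1432/5 + 128*I*sqrt(3)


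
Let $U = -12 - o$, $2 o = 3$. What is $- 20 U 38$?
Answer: $10260$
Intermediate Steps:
$o = \frac{3}{2}$ ($o = \frac{1}{2} \cdot 3 = \frac{3}{2} \approx 1.5$)
$U = - \frac{27}{2}$ ($U = -12 - \frac{3}{2} = - \frac{27}{2} \approx -13.5$)
$- 20 U 38 = \left(-20\right) \left(- \frac{27}{2}\right) 38 = 270 \cdot 38 = 10260$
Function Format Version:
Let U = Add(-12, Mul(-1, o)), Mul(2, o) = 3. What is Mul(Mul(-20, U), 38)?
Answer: 10260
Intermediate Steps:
o = Rational(3, 2) (o = Mul(Rational(1, 2), 3) = Rational(3, 2) ≈ 1.5000)
U = Rational(-27, 2) (U = Add(-12, Mul(-1, Rational(3, 2))) = Add(-12, Rational(-3, 2)) = Rational(-27, 2) ≈ -13.500)
Mul(Mul(-20, U), 38) = Mul(Mul(-20, Rational(-27, 2)), 38) = Mul(270, 38) = 10260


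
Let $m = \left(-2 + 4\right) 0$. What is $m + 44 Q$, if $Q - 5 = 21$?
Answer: $1144$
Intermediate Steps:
$Q = 26$ ($Q = 5 + 21 = 26$)
$m = 0$ ($m = 2 \cdot 0 = 0$)
$m + 44 Q = 0 + 44 \cdot 26 = 0 + 1144 = 1144$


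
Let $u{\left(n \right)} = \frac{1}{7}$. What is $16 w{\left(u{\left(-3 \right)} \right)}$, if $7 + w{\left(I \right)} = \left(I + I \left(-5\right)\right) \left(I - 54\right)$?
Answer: $\frac{18640}{49} \approx 380.41$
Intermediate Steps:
$u{\left(n \right)} = \frac{1}{7}$
$w{\left(I \right)} = -7 - 4 I \left(-54 + I\right)$ ($w{\left(I \right)} = -7 + \left(I + I \left(-5\right)\right) \left(I - 54\right) = -7 + \left(I - 5 I\right) \left(-54 + I\right) = -7 + - 4 I \left(-54 + I\right) = -7 - 4 I \left(-54 + I\right)$)
$16 w{\left(u{\left(-3 \right)} \right)} = 16 \left(-7 - \frac{4}{49} + 216 \cdot \frac{1}{7}\right) = 16 \left(-7 - \frac{4}{49} + \frac{216}{7}\right) = 16 \cdot \frac{1165}{49} = \frac{18640}{49}$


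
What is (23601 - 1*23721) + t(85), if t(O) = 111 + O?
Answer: 76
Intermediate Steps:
(23601 - 1*23721) + t(85) = (23601 - 1*23721) + (111 + 85) = (23601 - 23721) + 196 = -120 + 196 = 76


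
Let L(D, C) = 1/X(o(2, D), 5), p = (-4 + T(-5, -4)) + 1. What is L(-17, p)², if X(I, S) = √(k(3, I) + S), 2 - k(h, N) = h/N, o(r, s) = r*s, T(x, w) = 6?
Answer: 34/241 ≈ 0.14108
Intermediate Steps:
k(h, N) = 2 - h/N
X(I, S) = √(2 + S - 3/I) (X(I, S) = √((2 - 1*3/I) + S) = √((2 - 3/I) + S) = √(2 + S - 3/I))
p = 3 (p = (-4 + 6) + 1 = 2 + 1 = 3)
L(D, C) = (7 - 3/(2*D))^(-½) (L(D, C) = 1/(√(2 + 5 - 3*1/(2*D))) = 1/(√(2 + 5 - 3/(2*D))) = 1/(√(7 - 3/(2*D))) = (7 - 3/(2*D))^(-½))
L(-17, p)² = (√2/√(14 - 3/(-17)))² = (√2/√(14 - 3*(-1/17)))² = (√2/√(14 + 3/17))² = (√2/√(241/17))² = (√2*(√4097/241))² = (√8194/241)² = 34/241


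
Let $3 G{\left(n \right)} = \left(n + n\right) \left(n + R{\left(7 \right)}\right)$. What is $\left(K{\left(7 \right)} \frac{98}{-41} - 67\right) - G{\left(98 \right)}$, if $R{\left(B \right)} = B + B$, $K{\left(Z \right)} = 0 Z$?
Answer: $- \frac{22153}{3} \approx -7384.3$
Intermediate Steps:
$K{\left(Z \right)} = 0$
$R{\left(B \right)} = 2 B$
$G{\left(n \right)} = \frac{2 n \left(14 + n\right)}{3}$ ($G{\left(n \right)} = \frac{\left(n + n\right) \left(n + 2 \cdot 7\right)}{3} = \frac{2 n \left(n + 14\right)}{3} = \frac{2 n \left(14 + n\right)}{3}$)
$\left(K{\left(7 \right)} \frac{98}{-41} - 67\right) - G{\left(98 \right)} = \left(0 \frac{98}{-41} - 67\right) - \frac{2}{3} \cdot 98 \left(14 + 98\right) = \left(0 \cdot 98 \left(- \frac{1}{41}\right) - 67\right) - \frac{2}{3} \cdot 98 \cdot 112 = \left(0 \left(- \frac{98}{41}\right) - 67\right) - \frac{21952}{3} = \left(0 - 67\right) - \frac{21952}{3} = -67 - \frac{21952}{3} = - \frac{22153}{3}$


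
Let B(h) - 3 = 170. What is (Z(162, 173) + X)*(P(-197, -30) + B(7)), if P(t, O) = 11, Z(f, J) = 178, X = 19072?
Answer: 3542000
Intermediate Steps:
B(h) = 173 (B(h) = 3 + 170 = 173)
(Z(162, 173) + X)*(P(-197, -30) + B(7)) = (178 + 19072)*(11 + 173) = 19250*184 = 3542000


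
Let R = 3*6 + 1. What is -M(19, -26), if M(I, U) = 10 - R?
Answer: 9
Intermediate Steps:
R = 19 (R = 18 + 1 = 19)
M(I, U) = -9 (M(I, U) = 10 - 1*19 = 10 - 19 = -9)
-M(19, -26) = -1*(-9) = 9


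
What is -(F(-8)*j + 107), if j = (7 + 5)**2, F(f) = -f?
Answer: -1259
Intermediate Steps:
j = 144 (j = 12**2 = 144)
-(F(-8)*j + 107) = -(-1*(-8)*144 + 107) = -(8*144 + 107) = -(1152 + 107) = -1*1259 = -1259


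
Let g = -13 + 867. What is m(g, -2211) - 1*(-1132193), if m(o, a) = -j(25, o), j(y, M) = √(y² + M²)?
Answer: 1132193 - √729941 ≈ 1.1313e+6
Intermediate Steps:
j(y, M) = √(M² + y²)
g = 854
m(o, a) = -√(625 + o²) (m(o, a) = -√(o² + 25²) = -√(o² + 625) = -√(625 + o²))
m(g, -2211) - 1*(-1132193) = -√(625 + 854²) - 1*(-1132193) = -√(625 + 729316) + 1132193 = -√729941 + 1132193 = 1132193 - √729941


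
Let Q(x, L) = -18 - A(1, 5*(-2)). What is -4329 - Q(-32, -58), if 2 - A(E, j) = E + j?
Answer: -4300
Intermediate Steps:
A(E, j) = 2 - E - j (A(E, j) = 2 - (E + j) = 2 + (-E - j) = 2 - E - j)
Q(x, L) = -29 (Q(x, L) = -18 - (2 - 1*1 - 5*(-2)) = -18 - (2 - 1 - 1*(-10)) = -18 - (2 - 1 + 10) = -18 - 1*11 = -18 - 11 = -29)
-4329 - Q(-32, -58) = -4329 - 1*(-29) = -4329 + 29 = -4300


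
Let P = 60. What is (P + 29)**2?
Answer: 7921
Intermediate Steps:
(P + 29)**2 = (60 + 29)**2 = 89**2 = 7921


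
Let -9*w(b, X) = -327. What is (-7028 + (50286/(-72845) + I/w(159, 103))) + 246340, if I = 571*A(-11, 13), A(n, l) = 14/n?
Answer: 1229410542568/5137715 ≈ 2.3929e+5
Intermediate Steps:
w(b, X) = 109/3 (w(b, X) = -⅑*(-327) = 109/3)
I = -7994/11 (I = 571*(14/(-11)) = 571*(14*(-1/11)) = 571*(-14/11) = -7994/11 ≈ -726.73)
(-7028 + (50286/(-72845) + I/w(159, 103))) + 246340 = (-7028 + (50286/(-72845) - 7994/(11*109/3))) + 246340 = (-7028 + (50286*(-1/72845) - 7994/11*3/109)) + 246340 = (-7028 + (-2958/4285 - 23982/1199)) + 246340 = (-7028 - 106309512/5137715) + 246340 = -36214170532/5137715 + 246340 = 1229410542568/5137715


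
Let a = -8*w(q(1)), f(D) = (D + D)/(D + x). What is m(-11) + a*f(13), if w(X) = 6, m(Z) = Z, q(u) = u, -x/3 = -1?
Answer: -89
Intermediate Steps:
x = 3 (x = -3*(-1) = 3)
f(D) = 2*D/(3 + D) (f(D) = (D + D)/(D + 3) = (2*D)/(3 + D) = 2*D/(3 + D))
a = -48 (a = -8*6 = -48)
m(-11) + a*f(13) = -11 - 96*13/(3 + 13) = -11 - 96*13/16 = -11 - 48*13/8 = -11 - 78 = -89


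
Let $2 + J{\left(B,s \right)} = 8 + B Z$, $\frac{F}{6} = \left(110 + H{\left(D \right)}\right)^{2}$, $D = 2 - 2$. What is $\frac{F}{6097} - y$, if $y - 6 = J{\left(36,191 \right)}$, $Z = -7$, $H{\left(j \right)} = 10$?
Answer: $\frac{1549680}{6097} \approx 254.17$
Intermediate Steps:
$D = 0$
$F = 86400$ ($F = 6 \left(110 + 10\right)^{2} = 6 \cdot 120^{2} = 6 \cdot 14400 = 86400$)
$J{\left(B,s \right)} = 6 - 7 B$ ($J{\left(B,s \right)} = -2 + \left(8 + B \left(-7\right)\right) = -2 - \left(-8 + 7 B\right) = 6 - 7 B$)
$y = -240$ ($y = 6 + \left(6 - 252\right) = 6 - 246 = -240$)
$\frac{F}{6097} - y = \frac{86400}{6097} - -240 = 86400 \cdot \frac{1}{6097} + 240 = \frac{86400}{6097} + 240 = \frac{1549680}{6097}$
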